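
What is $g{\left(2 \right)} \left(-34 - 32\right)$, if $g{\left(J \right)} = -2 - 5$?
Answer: $462$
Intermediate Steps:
$g{\left(J \right)} = -7$
$g{\left(2 \right)} \left(-34 - 32\right) = - 7 \left(-34 - 32\right) = \left(-7\right) \left(-66\right) = 462$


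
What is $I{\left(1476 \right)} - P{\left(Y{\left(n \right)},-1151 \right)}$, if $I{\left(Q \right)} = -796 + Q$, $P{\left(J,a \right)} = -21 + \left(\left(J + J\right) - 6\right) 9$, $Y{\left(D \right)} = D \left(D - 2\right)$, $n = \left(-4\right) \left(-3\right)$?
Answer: $-1405$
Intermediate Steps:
$n = 12$
$Y{\left(D \right)} = D \left(-2 + D\right)$
$P{\left(J,a \right)} = -75 + 18 J$ ($P{\left(J,a \right)} = -21 + \left(2 J - 6\right) 9 = -21 + \left(-6 + 2 J\right) 9 = -21 + \left(-54 + 18 J\right) = -75 + 18 J$)
$I{\left(1476 \right)} - P{\left(Y{\left(n \right)},-1151 \right)} = \left(-796 + 1476\right) - \left(-75 + 18 \cdot 12 \left(-2 + 12\right)\right) = 680 - \left(-75 + 18 \cdot 12 \cdot 10\right) = 680 - \left(-75 + 18 \cdot 120\right) = 680 - \left(-75 + 2160\right) = 680 - 2085 = -1405$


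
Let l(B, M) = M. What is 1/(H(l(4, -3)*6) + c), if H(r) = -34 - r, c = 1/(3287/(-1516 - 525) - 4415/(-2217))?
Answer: -1723736/23054879 ≈ -0.074767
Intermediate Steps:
c = 4524897/1723736 (c = 1/(3287/(-2041) - 4415*(-1/2217)) = 1/(3287*(-1/2041) + 4415/2217) = 1/(-3287/2041 + 4415/2217) = 1/(1723736/4524897) = 4524897/1723736 ≈ 2.6251)
1/(H(l(4, -3)*6) + c) = 1/((-34 - (-3)*6) + 4524897/1723736) = 1/((-34 - 1*(-18)) + 4524897/1723736) = 1/((-34 + 18) + 4524897/1723736) = 1/(-16 + 4524897/1723736) = 1/(-23054879/1723736) = -1723736/23054879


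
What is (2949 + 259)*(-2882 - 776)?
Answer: -11734864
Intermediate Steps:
(2949 + 259)*(-2882 - 776) = 3208*(-3658) = -11734864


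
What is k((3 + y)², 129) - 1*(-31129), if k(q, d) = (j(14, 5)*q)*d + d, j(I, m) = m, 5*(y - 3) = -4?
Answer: 243494/5 ≈ 48699.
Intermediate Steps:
y = 11/5 (y = 3 + (⅕)*(-4) = 3 - ⅘ = 11/5 ≈ 2.2000)
k(q, d) = d + 5*d*q (k(q, d) = (5*q)*d + d = 5*d*q + d = d + 5*d*q)
k((3 + y)², 129) - 1*(-31129) = 129*(1 + 5*(3 + 11/5)²) - 1*(-31129) = 129*(1 + 5*(26/5)²) + 31129 = 129*(1 + 5*(676/25)) + 31129 = 129*(1 + 676/5) + 31129 = 129*(681/5) + 31129 = 87849/5 + 31129 = 243494/5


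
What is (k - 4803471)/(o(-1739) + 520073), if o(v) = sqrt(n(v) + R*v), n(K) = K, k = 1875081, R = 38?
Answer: -152297657247/27047599315 + 292839*I*sqrt(67821)/27047599315 ≈ -5.6307 + 0.0028196*I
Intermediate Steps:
o(v) = sqrt(39)*sqrt(v) (o(v) = sqrt(v + 38*v) = sqrt(39*v) = sqrt(39)*sqrt(v))
(k - 4803471)/(o(-1739) + 520073) = (1875081 - 4803471)/(sqrt(39)*sqrt(-1739) + 520073) = -2928390/(sqrt(39)*(I*sqrt(1739)) + 520073) = -2928390/(I*sqrt(67821) + 520073) = -2928390/(520073 + I*sqrt(67821))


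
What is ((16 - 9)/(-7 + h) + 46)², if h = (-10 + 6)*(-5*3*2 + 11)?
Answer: 10118761/4761 ≈ 2125.3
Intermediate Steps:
h = 76 (h = -4*(-15*2 + 11) = -4*(-30 + 11) = -4*(-19) = 76)
((16 - 9)/(-7 + h) + 46)² = ((16 - 9)/(-7 + 76) + 46)² = (7/69 + 46)² = (3181/69)² = 10118761/4761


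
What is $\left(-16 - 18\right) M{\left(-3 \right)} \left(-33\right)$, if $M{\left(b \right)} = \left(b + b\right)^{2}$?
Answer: $40392$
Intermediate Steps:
$M{\left(b \right)} = 4 b^{2}$ ($M{\left(b \right)} = \left(2 b\right)^{2} = 4 b^{2}$)
$\left(-16 - 18\right) M{\left(-3 \right)} \left(-33\right) = \left(-16 - 18\right) 4 \left(-3\right)^{2} \left(-33\right) = \left(-16 - 18\right) 4 \cdot 9 \left(-33\right) = \left(-34\right) 36 \left(-33\right) = \left(-1224\right) \left(-33\right) = 40392$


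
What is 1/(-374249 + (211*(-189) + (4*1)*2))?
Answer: -1/414120 ≈ -2.4148e-6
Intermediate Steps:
1/(-374249 + (211*(-189) + (4*1)*2)) = 1/(-374249 + (-39879 + 4*2)) = 1/(-374249 + (-39879 + 8)) = 1/(-374249 - 39871) = 1/(-414120) = -1/414120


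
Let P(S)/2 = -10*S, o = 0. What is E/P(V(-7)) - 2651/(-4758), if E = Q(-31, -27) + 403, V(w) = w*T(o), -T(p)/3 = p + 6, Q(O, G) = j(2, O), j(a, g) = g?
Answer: 11367/27755 ≈ 0.40955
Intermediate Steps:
Q(O, G) = O
T(p) = -18 - 3*p (T(p) = -3*(p + 6) = -3*(6 + p) = -18 - 3*p)
V(w) = -18*w (V(w) = w*(-18 - 3*0) = w*(-18 + 0) = w*(-18) = -18*w)
E = 372 (E = -31 + 403 = 372)
P(S) = -20*S (P(S) = 2*(-10*S) = -20*S)
E/P(V(-7)) - 2651/(-4758) = 372/((-(-360)*(-7))) - 2651/(-4758) = 372/((-20*126)) - 2651*(-1/4758) = 372/(-2520) + 2651/4758 = 372*(-1/2520) + 2651/4758 = -31/210 + 2651/4758 = 11367/27755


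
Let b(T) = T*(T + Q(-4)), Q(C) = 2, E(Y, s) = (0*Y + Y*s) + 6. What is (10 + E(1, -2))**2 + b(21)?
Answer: 679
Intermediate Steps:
E(Y, s) = 6 + Y*s (E(Y, s) = (0 + Y*s) + 6 = Y*s + 6 = 6 + Y*s)
b(T) = T*(2 + T) (b(T) = T*(T + 2) = T*(2 + T))
(10 + E(1, -2))**2 + b(21) = (10 + (6 + 1*(-2)))**2 + 21*(2 + 21) = (10 + (6 - 2))**2 + 21*23 = (10 + 4)**2 + 483 = 14**2 + 483 = 196 + 483 = 679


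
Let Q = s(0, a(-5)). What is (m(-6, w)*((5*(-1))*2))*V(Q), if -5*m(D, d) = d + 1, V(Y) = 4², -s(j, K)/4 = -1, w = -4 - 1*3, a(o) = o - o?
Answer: -192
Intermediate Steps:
a(o) = 0
w = -7 (w = -4 - 3 = -7)
s(j, K) = 4 (s(j, K) = -4*(-1) = 4)
Q = 4
V(Y) = 16
m(D, d) = -⅕ - d/5 (m(D, d) = -(d + 1)/5 = -(1 + d)/5 = -⅕ - d/5)
(m(-6, w)*((5*(-1))*2))*V(Q) = ((-⅕ - ⅕*(-7))*((5*(-1))*2))*16 = ((-⅕ + 7/5)*(-5*2))*16 = ((6/5)*(-10))*16 = -12*16 = -192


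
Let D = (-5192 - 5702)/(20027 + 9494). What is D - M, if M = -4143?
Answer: 122294609/29521 ≈ 4142.6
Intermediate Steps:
D = -10894/29521 ≈ -0.36903
D - M = -10894/29521 - 1*(-4143) = -10894/29521 + 4143 = 122294609/29521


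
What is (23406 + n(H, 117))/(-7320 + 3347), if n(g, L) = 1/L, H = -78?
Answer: -2738503/464841 ≈ -5.8913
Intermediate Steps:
(23406 + n(H, 117))/(-7320 + 3347) = (23406 + 1/117)/(-7320 + 3347) = (23406 + 1/117)/(-3973) = (2738503/117)*(-1/3973) = -2738503/464841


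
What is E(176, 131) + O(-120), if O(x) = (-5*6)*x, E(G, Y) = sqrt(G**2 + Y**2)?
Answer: 3600 + sqrt(48137) ≈ 3819.4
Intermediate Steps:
O(x) = -30*x
E(176, 131) + O(-120) = sqrt(176**2 + 131**2) - 30*(-120) = sqrt(30976 + 17161) + 3600 = sqrt(48137) + 3600 = 3600 + sqrt(48137)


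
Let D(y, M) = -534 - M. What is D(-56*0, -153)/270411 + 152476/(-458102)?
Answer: -6900954083/20645969987 ≈ -0.33425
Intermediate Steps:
D(-56*0, -153)/270411 + 152476/(-458102) = (-534 - 1*(-153))/270411 + 152476/(-458102) = (-534 + 153)*(1/270411) + 152476*(-1/458102) = -381*1/270411 - 76238/229051 = -127/90137 - 76238/229051 = -6900954083/20645969987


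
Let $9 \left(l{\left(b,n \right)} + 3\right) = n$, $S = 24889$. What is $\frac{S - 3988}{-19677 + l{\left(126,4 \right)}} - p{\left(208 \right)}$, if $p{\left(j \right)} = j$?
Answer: $- \frac{37028237}{177116} \approx -209.06$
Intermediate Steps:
$l{\left(b,n \right)} = -3 + \frac{n}{9}$
$\frac{S - 3988}{-19677 + l{\left(126,4 \right)}} - p{\left(208 \right)} = \frac{24889 - 3988}{-19677 + \left(-3 + \frac{1}{9} \cdot 4\right)} - 208 = \frac{20901}{-19677 + \left(-3 + \frac{4}{9}\right)} - 208 = \frac{20901}{-19677 - \frac{23}{9}} - 208 = \frac{20901}{- \frac{177116}{9}} - 208 = 20901 \left(- \frac{9}{177116}\right) - 208 = - \frac{188109}{177116} - 208 = - \frac{37028237}{177116}$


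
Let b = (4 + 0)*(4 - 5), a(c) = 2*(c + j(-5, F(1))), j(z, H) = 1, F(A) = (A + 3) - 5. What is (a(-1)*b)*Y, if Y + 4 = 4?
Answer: 0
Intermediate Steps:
F(A) = -2 + A (F(A) = (3 + A) - 5 = -2 + A)
a(c) = 2 + 2*c (a(c) = 2*(c + 1) = 2*(1 + c) = 2 + 2*c)
Y = 0 (Y = -4 + 4 = 0)
b = -4 (b = 4*(-1) = -4)
(a(-1)*b)*Y = ((2 + 2*(-1))*(-4))*0 = ((2 - 2)*(-4))*0 = (0*(-4))*0 = 0*0 = 0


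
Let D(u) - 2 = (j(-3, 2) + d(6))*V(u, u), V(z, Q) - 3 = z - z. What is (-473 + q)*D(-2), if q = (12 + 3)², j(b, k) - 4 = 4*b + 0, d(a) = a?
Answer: 992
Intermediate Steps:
V(z, Q) = 3 (V(z, Q) = 3 + (z - z) = 3 + 0 = 3)
j(b, k) = 4 + 4*b (j(b, k) = 4 + (4*b + 0) = 4 + 4*b)
D(u) = -4 (D(u) = 2 + ((4 + 4*(-3)) + 6)*3 = 2 + ((4 - 12) + 6)*3 = 2 + (-8 + 6)*3 = 2 - 2*3 = 2 - 6 = -4)
q = 225 (q = 15² = 225)
(-473 + q)*D(-2) = (-473 + 225)*(-4) = -248*(-4) = 992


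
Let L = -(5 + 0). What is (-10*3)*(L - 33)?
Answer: 1140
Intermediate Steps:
L = -5 (L = -1*5 = -5)
(-10*3)*(L - 33) = (-10*3)*(-5 - 33) = -30*(-38) = 1140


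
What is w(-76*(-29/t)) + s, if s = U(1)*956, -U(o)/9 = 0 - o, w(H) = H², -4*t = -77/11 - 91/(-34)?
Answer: 90032389372/21609 ≈ 4.1664e+6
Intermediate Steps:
t = 147/136 (t = -(-77/11 - 91/(-34))/4 = -(-77*1/11 - 91*(-1/34))/4 = -(-7 + 91/34)/4 = -¼*(-147/34) = 147/136 ≈ 1.0809)
U(o) = 9*o (U(o) = -9*(0 - o) = -(-9)*o = 9*o)
s = 8604 (s = (9*1)*956 = 9*956 = 8604)
w(-76*(-29/t)) + s = (-76/((147/136)/(-29)))² + 8604 = (-76/((147/136)*(-1/29)))² + 8604 = (-76/(-147/3944))² + 8604 = (-76*(-3944/147))² + 8604 = (299744/147)² + 8604 = 89846465536/21609 + 8604 = 90032389372/21609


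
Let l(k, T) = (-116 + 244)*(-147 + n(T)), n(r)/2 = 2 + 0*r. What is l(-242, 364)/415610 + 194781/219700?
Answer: 591781097/702380900 ≈ 0.84254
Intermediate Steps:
n(r) = 4 (n(r) = 2*(2 + 0*r) = 2*(2 + 0) = 2*2 = 4)
l(k, T) = -18304 (l(k, T) = (-116 + 244)*(-147 + 4) = 128*(-143) = -18304)
l(-242, 364)/415610 + 194781/219700 = -18304/415610 + 194781/219700 = -18304*1/415610 + 194781*(1/219700) = -704/15985 + 194781/219700 = 591781097/702380900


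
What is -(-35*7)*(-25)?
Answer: -6125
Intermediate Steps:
-(-35*7)*(-25) = -(-245)*(-25) = -1*6125 = -6125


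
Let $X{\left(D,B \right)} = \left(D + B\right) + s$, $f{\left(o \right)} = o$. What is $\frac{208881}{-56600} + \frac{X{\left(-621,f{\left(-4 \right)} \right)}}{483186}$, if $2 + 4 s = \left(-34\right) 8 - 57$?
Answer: $- \frac{25242108379}{6837081900} \approx -3.6919$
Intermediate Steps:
$s = - \frac{331}{4}$ ($s = - \frac{1}{2} + \frac{\left(-34\right) 8 - 57}{4} = - \frac{1}{2} + \frac{-272 - 57}{4} = - \frac{1}{2} + \frac{1}{4} \left(-329\right) = - \frac{1}{2} - \frac{329}{4} = - \frac{331}{4} \approx -82.75$)
$X{\left(D,B \right)} = - \frac{331}{4} + B + D$ ($X{\left(D,B \right)} = \left(D + B\right) - \frac{331}{4} = \left(B + D\right) - \frac{331}{4} = - \frac{331}{4} + B + D$)
$\frac{208881}{-56600} + \frac{X{\left(-621,f{\left(-4 \right)} \right)}}{483186} = \frac{208881}{-56600} + \frac{- \frac{331}{4} - 4 - 621}{483186} = 208881 \left(- \frac{1}{56600}\right) - \frac{2831}{1932744} = - \frac{208881}{56600} - \frac{2831}{1932744} = - \frac{25242108379}{6837081900}$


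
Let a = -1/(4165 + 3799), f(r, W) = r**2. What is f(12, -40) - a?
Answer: 1146817/7964 ≈ 144.00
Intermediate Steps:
a = -1/7964 ≈ -0.00012557
f(12, -40) - a = 12**2 - 1*(-1/7964) = 144 + 1/7964 = 1146817/7964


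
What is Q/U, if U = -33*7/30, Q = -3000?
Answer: 30000/77 ≈ 389.61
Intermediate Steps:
U = -77/10 (U = -231*1/30 = -77/10 ≈ -7.7000)
Q/U = -3000/(-77/10) = -3000*(-10/77) = 30000/77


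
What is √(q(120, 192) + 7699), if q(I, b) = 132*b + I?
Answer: √33163 ≈ 182.11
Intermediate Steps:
q(I, b) = I + 132*b
√(q(120, 192) + 7699) = √((120 + 132*192) + 7699) = √((120 + 25344) + 7699) = √(25464 + 7699) = √33163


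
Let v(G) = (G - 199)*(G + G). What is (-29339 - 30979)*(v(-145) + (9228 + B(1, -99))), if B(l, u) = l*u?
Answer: -6567966702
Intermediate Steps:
v(G) = 2*G*(-199 + G) (v(G) = (-199 + G)*(2*G) = 2*G*(-199 + G))
(-29339 - 30979)*(v(-145) + (9228 + B(1, -99))) = (-29339 - 30979)*(2*(-145)*(-199 - 145) + (9228 + 1*(-99))) = -60318*(2*(-145)*(-344) + (9228 - 99)) = -60318*(99760 + 9129) = -60318*108889 = -6567966702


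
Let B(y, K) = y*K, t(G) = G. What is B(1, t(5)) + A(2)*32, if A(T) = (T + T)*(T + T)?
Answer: 517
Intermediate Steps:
A(T) = 4*T² (A(T) = (2*T)*(2*T) = 4*T²)
B(y, K) = K*y
B(1, t(5)) + A(2)*32 = 5*1 + (4*2²)*32 = 5 + (4*4)*32 = 5 + 16*32 = 5 + 512 = 517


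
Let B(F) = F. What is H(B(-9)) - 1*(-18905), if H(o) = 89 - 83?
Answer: 18911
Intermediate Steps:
H(o) = 6
H(B(-9)) - 1*(-18905) = 6 - 1*(-18905) = 6 + 18905 = 18911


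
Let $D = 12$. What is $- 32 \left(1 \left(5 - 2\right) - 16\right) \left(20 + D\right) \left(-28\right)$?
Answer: $-372736$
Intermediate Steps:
$- 32 \left(1 \left(5 - 2\right) - 16\right) \left(20 + D\right) \left(-28\right) = - 32 \left(1 \left(5 - 2\right) - 16\right) \left(20 + 12\right) \left(-28\right) = - 32 \left(1 \cdot 3 - 16\right) 32 \left(-28\right) = - 32 \left(3 - 16\right) 32 \left(-28\right) = - 32 \left(\left(-13\right) 32\right) \left(-28\right) = \left(-32\right) \left(-416\right) \left(-28\right) = 13312 \left(-28\right) = -372736$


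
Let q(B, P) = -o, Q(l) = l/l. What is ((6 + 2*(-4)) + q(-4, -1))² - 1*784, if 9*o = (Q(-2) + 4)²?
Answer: -61655/81 ≈ -761.17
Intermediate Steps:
Q(l) = 1
o = 25/9 (o = (1 + 4)²/9 = (⅑)*5² = (⅑)*25 = 25/9 ≈ 2.7778)
q(B, P) = -25/9 (q(B, P) = -1*25/9 = -25/9)
((6 + 2*(-4)) + q(-4, -1))² - 1*784 = ((6 + 2*(-4)) - 25/9)² - 1*784 = ((6 - 8) - 25/9)² - 784 = (-2 - 25/9)² - 784 = (-43/9)² - 784 = 1849/81 - 784 = -61655/81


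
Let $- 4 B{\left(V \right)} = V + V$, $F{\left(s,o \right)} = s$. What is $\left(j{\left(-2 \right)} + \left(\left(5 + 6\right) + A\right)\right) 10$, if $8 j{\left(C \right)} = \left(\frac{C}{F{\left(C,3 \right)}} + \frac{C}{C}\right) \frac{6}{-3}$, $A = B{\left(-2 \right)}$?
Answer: $115$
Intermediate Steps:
$B{\left(V \right)} = - \frac{V}{2}$ ($B{\left(V \right)} = - \frac{V + V}{4} = - \frac{2 V}{4} = - \frac{V}{2}$)
$A = 1$ ($A = \left(- \frac{1}{2}\right) \left(-2\right) = 1$)
$j{\left(C \right)} = - \frac{1}{2}$ ($j{\left(C \right)} = \frac{\left(\frac{C}{C} + \frac{C}{C}\right) \frac{6}{-3}}{8} = \frac{\left(1 + 1\right) 6 \left(- \frac{1}{3}\right)}{8} = \frac{2 \left(-2\right)}{8} = \frac{1}{8} \left(-4\right) = - \frac{1}{2}$)
$\left(j{\left(-2 \right)} + \left(\left(5 + 6\right) + A\right)\right) 10 = \left(- \frac{1}{2} + \left(\left(5 + 6\right) + 1\right)\right) 10 = \left(- \frac{1}{2} + \left(11 + 1\right)\right) 10 = \left(- \frac{1}{2} + 12\right) 10 = \frac{23}{2} \cdot 10 = 115$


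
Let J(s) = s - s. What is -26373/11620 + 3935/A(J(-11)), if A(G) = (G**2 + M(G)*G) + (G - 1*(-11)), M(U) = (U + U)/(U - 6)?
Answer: 45434597/127820 ≈ 355.46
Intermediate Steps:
J(s) = 0
M(U) = 2*U/(-6 + U) (M(U) = (2*U)/(-6 + U) = 2*U/(-6 + U))
A(G) = 11 + G + G**2 + 2*G**2/(-6 + G) (A(G) = (G**2 + (2*G/(-6 + G))*G) + (G - 1*(-11)) = (G**2 + 2*G**2/(-6 + G)) + (G + 11) = (G**2 + 2*G**2/(-6 + G)) + (11 + G) = 11 + G + G**2 + 2*G**2/(-6 + G))
-26373/11620 + 3935/A(J(-11)) = -26373/11620 + 3935/(((-66 + 0**3 - 3*0**2 + 5*0)/(-6 + 0))) = -26373*1/11620 + 3935/(((-66 + 0 - 3*0 + 0)/(-6))) = -26373/11620 + 3935/((-(-66 + 0 + 0 + 0)/6)) = -26373/11620 + 3935/((-1/6*(-66))) = -26373/11620 + 3935/11 = 45434597/127820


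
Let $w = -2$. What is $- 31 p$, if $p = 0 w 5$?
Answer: $0$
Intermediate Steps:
$p = 0$ ($p = 0 \left(-2\right) 5 = 0 \cdot 5 = 0$)
$- 31 p = - 31 \cdot 0 = \left(-1\right) 0 = 0$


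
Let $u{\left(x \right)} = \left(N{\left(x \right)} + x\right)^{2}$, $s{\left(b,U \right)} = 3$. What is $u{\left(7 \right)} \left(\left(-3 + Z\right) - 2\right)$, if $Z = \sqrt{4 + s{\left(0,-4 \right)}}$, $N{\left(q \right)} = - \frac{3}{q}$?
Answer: $- \frac{10580}{49} + \frac{2116 \sqrt{7}}{49} \approx -101.67$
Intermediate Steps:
$Z = \sqrt{7}$ ($Z = \sqrt{4 + 3} = \sqrt{7} \approx 2.6458$)
$u{\left(x \right)} = \left(x - \frac{3}{x}\right)^{2}$ ($u{\left(x \right)} = \left(- \frac{3}{x} + x\right)^{2} = \left(x - \frac{3}{x}\right)^{2}$)
$u{\left(7 \right)} \left(\left(-3 + Z\right) - 2\right) = \frac{\left(-3 + 7^{2}\right)^{2}}{49} \left(\left(-3 + \sqrt{7}\right) - 2\right) = \frac{\left(-3 + 49\right)^{2}}{49} \left(-5 + \sqrt{7}\right) = \frac{46^{2}}{49} \left(-5 + \sqrt{7}\right) = \frac{1}{49} \cdot 2116 \left(-5 + \sqrt{7}\right) = \frac{2116 \left(-5 + \sqrt{7}\right)}{49} = - \frac{10580}{49} + \frac{2116 \sqrt{7}}{49}$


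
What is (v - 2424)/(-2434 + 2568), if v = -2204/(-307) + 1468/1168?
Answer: -216540819/12012296 ≈ -18.027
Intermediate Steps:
v = 756237/89644 (v = -2204*(-1/307) + 1468*(1/1168) = 2204/307 + 367/292 = 756237/89644 ≈ 8.4360)
(v - 2424)/(-2434 + 2568) = (756237/89644 - 2424)/(-2434 + 2568) = -216540819/89644/134 = -216540819/89644*1/134 = -216540819/12012296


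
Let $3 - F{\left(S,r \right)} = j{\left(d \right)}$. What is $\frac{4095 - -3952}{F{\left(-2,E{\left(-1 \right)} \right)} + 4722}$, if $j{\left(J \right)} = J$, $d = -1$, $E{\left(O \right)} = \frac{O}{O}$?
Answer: $\frac{8047}{4726} \approx 1.7027$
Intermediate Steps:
$E{\left(O \right)} = 1$
$F{\left(S,r \right)} = 4$ ($F{\left(S,r \right)} = 3 - -1 = 3 + 1 = 4$)
$\frac{4095 - -3952}{F{\left(-2,E{\left(-1 \right)} \right)} + 4722} = \frac{4095 - -3952}{4 + 4722} = \frac{4095 + 3952}{4726} = 8047 \cdot \frac{1}{4726} = \frac{8047}{4726}$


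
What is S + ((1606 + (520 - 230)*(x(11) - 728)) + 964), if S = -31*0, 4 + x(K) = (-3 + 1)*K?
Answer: -216090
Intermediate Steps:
x(K) = -4 - 2*K (x(K) = -4 + (-3 + 1)*K = -4 - 2*K)
S = 0
S + ((1606 + (520 - 230)*(x(11) - 728)) + 964) = 0 + ((1606 + (520 - 230)*((-4 - 2*11) - 728)) + 964) = 0 + ((1606 + 290*((-4 - 22) - 728)) + 964) = 0 + ((1606 + 290*(-26 - 728)) + 964) = 0 + ((1606 + 290*(-754)) + 964) = 0 + ((1606 - 218660) + 964) = 0 + (-217054 + 964) = 0 - 216090 = -216090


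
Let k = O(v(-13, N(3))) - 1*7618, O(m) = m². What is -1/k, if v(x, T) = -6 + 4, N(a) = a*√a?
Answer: 1/7614 ≈ 0.00013134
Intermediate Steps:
N(a) = a^(3/2)
v(x, T) = -2
k = -7614 (k = (-2)² - 1*7618 = 4 - 7618 = -7614)
-1/k = -1/(-7614) = -1*(-1/7614) = 1/7614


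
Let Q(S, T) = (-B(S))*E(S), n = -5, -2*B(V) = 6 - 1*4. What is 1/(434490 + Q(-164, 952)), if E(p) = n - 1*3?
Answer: 1/434482 ≈ 2.3016e-6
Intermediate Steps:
B(V) = -1 (B(V) = -(6 - 1*4)/2 = -(6 - 4)/2 = -1/2*2 = -1)
E(p) = -8 (E(p) = -5 - 1*3 = -5 - 3 = -8)
Q(S, T) = -8 (Q(S, T) = -1*(-1)*(-8) = 1*(-8) = -8)
1/(434490 + Q(-164, 952)) = 1/(434490 - 8) = 1/434482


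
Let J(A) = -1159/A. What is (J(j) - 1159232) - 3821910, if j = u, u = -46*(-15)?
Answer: -3436989139/690 ≈ -4.9811e+6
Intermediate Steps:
u = 690
j = 690
(J(j) - 1159232) - 3821910 = (-1159/690 - 1159232) - 3821910 = -799871239/690 - 3821910 = -3436989139/690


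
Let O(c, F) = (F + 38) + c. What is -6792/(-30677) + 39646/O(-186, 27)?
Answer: -1215398510/3711917 ≈ -327.43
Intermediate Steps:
O(c, F) = 38 + F + c (O(c, F) = (38 + F) + c = 38 + F + c)
-6792/(-30677) + 39646/O(-186, 27) = -6792/(-30677) + 39646/(38 + 27 - 186) = -6792*(-1/30677) + 39646/(-121) = 6792/30677 + 39646*(-1/121) = 6792/30677 - 39646/121 = -1215398510/3711917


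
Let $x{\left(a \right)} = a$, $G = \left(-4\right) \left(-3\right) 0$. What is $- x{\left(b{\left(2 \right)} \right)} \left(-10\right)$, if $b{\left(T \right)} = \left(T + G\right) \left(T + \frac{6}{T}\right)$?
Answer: $100$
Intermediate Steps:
$G = 0$ ($G = 12 \cdot 0 = 0$)
$b{\left(T \right)} = T \left(T + \frac{6}{T}\right)$ ($b{\left(T \right)} = \left(T + 0\right) \left(T + \frac{6}{T}\right) = T \left(T + \frac{6}{T}\right)$)
$- x{\left(b{\left(2 \right)} \right)} \left(-10\right) = - (6 + 2^{2}) \left(-10\right) = - (6 + 4) \left(-10\right) = \left(-1\right) 10 \left(-10\right) = \left(-10\right) \left(-10\right) = 100$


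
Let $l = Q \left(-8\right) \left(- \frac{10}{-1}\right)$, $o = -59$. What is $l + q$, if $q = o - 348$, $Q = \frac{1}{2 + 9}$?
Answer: $- \frac{4557}{11} \approx -414.27$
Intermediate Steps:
$Q = \frac{1}{11} \approx 0.090909$
$l = - \frac{80}{11}$ ($l = \frac{1}{11} \left(-8\right) \left(- \frac{10}{-1}\right) = - \frac{8 \left(\left(-10\right) \left(-1\right)\right)}{11} = \left(- \frac{8}{11}\right) 10 = - \frac{80}{11} \approx -7.2727$)
$q = -407$ ($q = -59 - 348 = -407$)
$l + q = - \frac{80}{11} - 407 = - \frac{4557}{11}$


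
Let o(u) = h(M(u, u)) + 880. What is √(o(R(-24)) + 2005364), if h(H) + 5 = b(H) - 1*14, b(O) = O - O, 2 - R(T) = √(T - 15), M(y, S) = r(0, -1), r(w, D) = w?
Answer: 5*√80249 ≈ 1416.4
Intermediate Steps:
M(y, S) = 0
R(T) = 2 - √(-15 + T) (R(T) = 2 - √(T - 15) = 2 - √(-15 + T))
b(O) = 0
h(H) = -19 (h(H) = -5 + (0 - 1*14) = -5 + (0 - 14) = -5 - 14 = -19)
o(u) = 861 (o(u) = -19 + 880 = 861)
√(o(R(-24)) + 2005364) = √(861 + 2005364) = √2006225 = 5*√80249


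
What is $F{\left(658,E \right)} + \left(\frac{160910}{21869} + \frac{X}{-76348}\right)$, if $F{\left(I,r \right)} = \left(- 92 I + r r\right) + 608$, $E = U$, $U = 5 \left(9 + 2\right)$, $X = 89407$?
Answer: $- \frac{94998015091039}{1669654412} \approx -56897.0$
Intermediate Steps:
$U = 55$ ($U = 5 \cdot 11 = 55$)
$E = 55$
$F{\left(I,r \right)} = 608 + r^{2} - 92 I$ ($F{\left(I,r \right)} = \left(- 92 I + r^{2}\right) + 608 = \left(r^{2} - 92 I\right) + 608 = 608 + r^{2} - 92 I$)
$F{\left(658,E \right)} + \left(\frac{160910}{21869} + \frac{X}{-76348}\right) = \left(608 + 55^{2} - 60536\right) + \left(\frac{160910}{21869} + \frac{89407}{-76348}\right) = \left(608 + 3025 - 60536\right) + \left(160910 \cdot \frac{1}{21869} + 89407 \left(- \frac{1}{76348}\right)\right) = -56903 + \left(\frac{160910}{21869} - \frac{89407}{76348}\right) = -56903 + \frac{10329914997}{1669654412} = - \frac{94998015091039}{1669654412}$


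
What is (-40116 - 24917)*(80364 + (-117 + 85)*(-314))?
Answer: -5879763596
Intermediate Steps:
(-40116 - 24917)*(80364 + (-117 + 85)*(-314)) = -65033*(80364 - 32*(-314)) = -65033*(80364 + 10048) = -65033*90412 = -5879763596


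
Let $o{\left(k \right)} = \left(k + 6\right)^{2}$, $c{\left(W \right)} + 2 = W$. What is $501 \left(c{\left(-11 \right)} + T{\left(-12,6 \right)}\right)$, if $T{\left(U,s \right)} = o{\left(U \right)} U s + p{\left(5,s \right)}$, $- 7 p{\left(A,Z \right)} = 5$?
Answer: $- \frac{9138240}{7} \approx -1.3055 \cdot 10^{6}$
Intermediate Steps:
$c{\left(W \right)} = -2 + W$
$p{\left(A,Z \right)} = - \frac{5}{7}$ ($p{\left(A,Z \right)} = \left(- \frac{1}{7}\right) 5 = - \frac{5}{7}$)
$o{\left(k \right)} = \left(6 + k\right)^{2}$
$T{\left(U,s \right)} = - \frac{5}{7} + U s \left(6 + U\right)^{2}$ ($T{\left(U,s \right)} = \left(6 + U\right)^{2} U s - \frac{5}{7} = U \left(6 + U\right)^{2} s - \frac{5}{7} = U s \left(6 + U\right)^{2} - \frac{5}{7} = - \frac{5}{7} + U s \left(6 + U\right)^{2}$)
$501 \left(c{\left(-11 \right)} + T{\left(-12,6 \right)}\right) = 501 \left(\left(-2 - 11\right) - \left(\frac{5}{7} + 72 \left(6 - 12\right)^{2}\right)\right) = 501 \left(-13 - \left(\frac{5}{7} + 72 \left(-6\right)^{2}\right)\right) = 501 \left(-13 - \left(\frac{5}{7} + 72 \cdot 36\right)\right) = 501 \left(-13 - \frac{18149}{7}\right) = 501 \left(- \frac{18240}{7}\right) = - \frac{9138240}{7}$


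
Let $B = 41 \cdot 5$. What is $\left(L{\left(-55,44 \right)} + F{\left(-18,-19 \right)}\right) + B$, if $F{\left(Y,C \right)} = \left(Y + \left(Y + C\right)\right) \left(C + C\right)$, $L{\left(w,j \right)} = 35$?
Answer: $2330$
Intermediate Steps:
$B = 205$
$F{\left(Y,C \right)} = 2 C \left(C + 2 Y\right)$ ($F{\left(Y,C \right)} = \left(Y + \left(C + Y\right)\right) 2 C = \left(C + 2 Y\right) 2 C = 2 C \left(C + 2 Y\right)$)
$\left(L{\left(-55,44 \right)} + F{\left(-18,-19 \right)}\right) + B = \left(35 + 2 \left(-19\right) \left(-19 + 2 \left(-18\right)\right)\right) + 205 = \left(35 + 2 \left(-19\right) \left(-19 - 36\right)\right) + 205 = \left(35 + 2 \left(-19\right) \left(-55\right)\right) + 205 = \left(35 + 2090\right) + 205 = 2125 + 205 = 2330$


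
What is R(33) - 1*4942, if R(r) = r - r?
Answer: -4942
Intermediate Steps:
R(r) = 0
R(33) - 1*4942 = 0 - 1*4942 = 0 - 4942 = -4942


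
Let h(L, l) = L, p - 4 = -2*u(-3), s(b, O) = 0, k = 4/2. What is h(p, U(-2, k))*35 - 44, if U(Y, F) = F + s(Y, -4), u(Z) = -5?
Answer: 446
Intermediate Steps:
k = 2 (k = 4*(1/2) = 2)
p = 14 (p = 4 - 2*(-5) = 4 + 10 = 14)
U(Y, F) = F (U(Y, F) = F + 0 = F)
h(p, U(-2, k))*35 - 44 = 14*35 - 44 = 490 - 44 = 446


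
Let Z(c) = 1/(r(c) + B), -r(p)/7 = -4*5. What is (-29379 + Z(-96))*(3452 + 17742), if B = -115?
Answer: -15566441956/25 ≈ -6.2266e+8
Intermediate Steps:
r(p) = 140 (r(p) = -(-28)*5 = -7*(-20) = 140)
Z(c) = 1/25 (Z(c) = 1/(140 - 115) = 1/25)
(-29379 + Z(-96))*(3452 + 17742) = (-29379 + 1/25)*(3452 + 17742) = -734474/25*21194 = -15566441956/25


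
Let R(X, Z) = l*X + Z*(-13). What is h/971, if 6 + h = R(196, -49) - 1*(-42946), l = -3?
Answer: 42989/971 ≈ 44.273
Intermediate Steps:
R(X, Z) = -13*Z - 3*X (R(X, Z) = -3*X + Z*(-13) = -3*X - 13*Z = -13*Z - 3*X)
h = 42989 (h = -6 + ((-13*(-49) - 3*196) - 1*(-42946)) = -6 + ((637 - 588) + 42946) = -6 + (49 + 42946) = -6 + 42995 = 42989)
h/971 = 42989/971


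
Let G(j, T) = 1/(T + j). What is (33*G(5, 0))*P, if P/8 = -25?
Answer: -1320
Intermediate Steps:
P = -200 (P = 8*(-25) = -200)
(33*G(5, 0))*P = (33/(0 + 5))*(-200) = (33/5)*(-200) = -1320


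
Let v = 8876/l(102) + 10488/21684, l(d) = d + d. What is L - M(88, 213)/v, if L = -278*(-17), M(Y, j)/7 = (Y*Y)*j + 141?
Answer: -1045003041805/4054307 ≈ -2.5775e+5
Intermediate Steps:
l(d) = 2*d
M(Y, j) = 987 + 7*j*Y² (M(Y, j) = 7*((Y*Y)*j + 141) = 7*(Y²*j + 141) = 7*(j*Y² + 141) = 7*(141 + j*Y²) = 987 + 7*j*Y²)
v = 4054307/92157 (v = 8876/((2*102)) + 10488/21684 = 8876/204 + 10488*(1/21684) = 8876*(1/204) + 874/1807 = 2219/51 + 874/1807 = 4054307/92157 ≈ 43.993)
L = 4726
L - M(88, 213)/v = 4726 - (987 + 7*213*88²)/4054307/92157 = 4726 - (987 + 7*213*7744)*92157/4054307 = 4726 - (987 + 11546304)*92157/4054307 = 4726 - 11547291*92157/4054307 = 4726 - 1*1064163696687/4054307 = 4726 - 1064163696687/4054307 = -1045003041805/4054307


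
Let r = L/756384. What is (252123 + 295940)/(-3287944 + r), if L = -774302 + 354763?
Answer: -414546084192/2486948654035 ≈ -0.16669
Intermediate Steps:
L = -419539
r = -419539/756384 ≈ -0.55466
(252123 + 295940)/(-3287944 + r) = (252123 + 295940)/(-3287944 - 419539/756384) = 548063/(-2486948654035/756384) = 548063*(-756384/2486948654035) = -414546084192/2486948654035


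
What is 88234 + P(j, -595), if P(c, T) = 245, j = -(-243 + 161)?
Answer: 88479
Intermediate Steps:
j = 82 (j = -1*(-82) = 82)
88234 + P(j, -595) = 88234 + 245 = 88479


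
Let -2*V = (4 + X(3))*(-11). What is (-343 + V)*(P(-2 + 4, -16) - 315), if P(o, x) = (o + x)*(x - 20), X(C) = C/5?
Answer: -600453/10 ≈ -60045.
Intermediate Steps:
X(C) = C/5 (X(C) = C*(⅕) = C/5)
P(o, x) = (-20 + x)*(o + x) (P(o, x) = (o + x)*(-20 + x) = (-20 + x)*(o + x))
V = 253/10 (V = -(4 + (⅕)*3)*(-11)/2 = -(4 + ⅗)*(-11)/2 = -23*(-11)/10 = -½*(-253/5) = 253/10 ≈ 25.300)
(-343 + V)*(P(-2 + 4, -16) - 315) = (-343 + 253/10)*(((-16)² - 20*(-2 + 4) - 20*(-16) + (-2 + 4)*(-16)) - 315) = -3177*((256 - 20*2 + 320 + 2*(-16)) - 315)/10 = -3177*((256 - 40 + 320 - 32) - 315)/10 = -3177*(504 - 315)/10 = -3177/10*189 = -600453/10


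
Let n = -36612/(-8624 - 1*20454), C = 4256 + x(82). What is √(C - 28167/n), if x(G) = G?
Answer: I*√74604540210/2034 ≈ 134.29*I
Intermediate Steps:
C = 4338 (C = 4256 + 82 = 4338)
n = 18306/14539 (n = -36612/(-8624 - 20454) = -36612/(-29078) = -36612*(-1/29078) = 18306/14539 ≈ 1.2591)
√(C - 28167/n) = √(4338 - 28167/18306/14539) = √(4338 - 28167*14539/18306) = √(4338 - 136506671/6102) = √(-110036195/6102) = I*√74604540210/2034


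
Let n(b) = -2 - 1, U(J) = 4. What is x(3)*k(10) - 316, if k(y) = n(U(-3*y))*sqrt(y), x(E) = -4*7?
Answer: -316 + 84*sqrt(10) ≈ -50.369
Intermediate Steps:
x(E) = -28
n(b) = -3
k(y) = -3*sqrt(y)
x(3)*k(10) - 316 = -(-84)*sqrt(10) - 316 = 84*sqrt(10) - 316 = -316 + 84*sqrt(10)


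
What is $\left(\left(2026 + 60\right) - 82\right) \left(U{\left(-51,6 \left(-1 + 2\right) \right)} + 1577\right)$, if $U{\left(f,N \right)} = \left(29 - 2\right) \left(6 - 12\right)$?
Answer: $2835660$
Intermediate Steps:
$U{\left(f,N \right)} = -162$ ($U{\left(f,N \right)} = 27 \left(-6\right) = -162$)
$\left(\left(2026 + 60\right) - 82\right) \left(U{\left(-51,6 \left(-1 + 2\right) \right)} + 1577\right) = \left(\left(2026 + 60\right) - 82\right) \left(-162 + 1577\right) = \left(2086 - 82\right) 1415 = 2004 \cdot 1415 = 2835660$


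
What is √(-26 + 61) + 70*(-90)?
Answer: -6300 + √35 ≈ -6294.1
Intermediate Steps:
√(-26 + 61) + 70*(-90) = √35 - 6300 = -6300 + √35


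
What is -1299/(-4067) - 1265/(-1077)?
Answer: 6543778/4380159 ≈ 1.4940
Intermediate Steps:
-1299/(-4067) - 1265/(-1077) = -1299*(-1/4067) - 1265*(-1/1077) = 1299/4067 + 1265/1077 = 6543778/4380159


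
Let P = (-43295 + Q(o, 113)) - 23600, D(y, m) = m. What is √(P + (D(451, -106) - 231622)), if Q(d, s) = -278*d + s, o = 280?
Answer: 5*I*√15054 ≈ 613.47*I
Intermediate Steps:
Q(d, s) = s - 278*d
P = -144622 (P = (-43295 + (113 - 278*280)) - 23600 = (-43295 + (113 - 77840)) - 23600 = (-43295 - 77727) - 23600 = -121022 - 23600 = -144622)
√(P + (D(451, -106) - 231622)) = √(-144622 + (-106 - 231622)) = √(-144622 - 231728) = √(-376350) = 5*I*√15054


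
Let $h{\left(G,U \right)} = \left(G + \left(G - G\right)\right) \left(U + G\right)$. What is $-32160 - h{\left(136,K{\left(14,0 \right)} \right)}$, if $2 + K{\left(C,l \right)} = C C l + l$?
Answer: $-50384$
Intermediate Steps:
$K{\left(C,l \right)} = -2 + l + l C^{2}$ ($K{\left(C,l \right)} = -2 + \left(C C l + l\right) = -2 + \left(C^{2} l + l\right) = -2 + \left(l C^{2} + l\right) = -2 + \left(l + l C^{2}\right) = -2 + l + l C^{2}$)
$h{\left(G,U \right)} = G \left(G + U\right)$ ($h{\left(G,U \right)} = \left(G + 0\right) \left(G + U\right) = G \left(G + U\right)$)
$-32160 - h{\left(136,K{\left(14,0 \right)} \right)} = -32160 - 136 \left(136 + \left(-2 + 0 + 0 \cdot 14^{2}\right)\right) = -32160 - 136 \left(136 + \left(-2 + 0 + 0 \cdot 196\right)\right) = -32160 - 136 \left(136 + \left(-2 + 0 + 0\right)\right) = -32160 - 136 \left(136 - 2\right) = -32160 - 136 \cdot 134 = -32160 - 18224 = -50384$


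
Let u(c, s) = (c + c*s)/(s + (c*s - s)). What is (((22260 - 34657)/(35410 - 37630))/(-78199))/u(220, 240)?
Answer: -4508/63390953 ≈ -7.1114e-5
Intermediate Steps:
u(c, s) = (c + c*s)/(c*s) (u(c, s) = (c + c*s)/(s + (-s + c*s)) = (c + c*s)/((c*s)) = (c + c*s)*(1/(c*s)) = (c + c*s)/(c*s))
(((22260 - 34657)/(35410 - 37630))/(-78199))/u(220, 240) = (((22260 - 34657)/(35410 - 37630))/(-78199))/(((1 + 240)/240)) = (-12397/(-2220)*(-1/78199))/(((1/240)*241)) = (-12397*(-1/2220)*(-1/78199))/(241/240) = ((12397/2220)*(-1/78199))*(240/241) = -1127/15781980*240/241 = -4508/63390953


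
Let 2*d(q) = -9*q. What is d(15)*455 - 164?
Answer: -61753/2 ≈ -30877.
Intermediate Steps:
d(q) = -9*q/2 (d(q) = (-9*q)/2 = -9*q/2)
d(15)*455 - 164 = -9/2*15*455 - 164 = -135/2*455 - 164 = -61425/2 - 164 = -61753/2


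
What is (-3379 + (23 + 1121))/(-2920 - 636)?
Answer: 2235/3556 ≈ 0.62852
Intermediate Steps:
(-3379 + (23 + 1121))/(-2920 - 636) = (-3379 + 1144)/(-3556) = -2235*(-1/3556) = 2235/3556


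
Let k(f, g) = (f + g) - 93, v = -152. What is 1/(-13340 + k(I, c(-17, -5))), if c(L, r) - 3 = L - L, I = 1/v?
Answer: -152/2041361 ≈ -7.4460e-5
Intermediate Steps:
I = -1/152 (I = 1/(-152) = -1/152 ≈ -0.0065789)
c(L, r) = 3 (c(L, r) = 3 + (L - L) = 3 + 0 = 3)
k(f, g) = -93 + f + g
1/(-13340 + k(I, c(-17, -5))) = 1/(-13340 + (-93 - 1/152 + 3)) = 1/(-13340 - 13681/152) = 1/(-2041361/152) = -152/2041361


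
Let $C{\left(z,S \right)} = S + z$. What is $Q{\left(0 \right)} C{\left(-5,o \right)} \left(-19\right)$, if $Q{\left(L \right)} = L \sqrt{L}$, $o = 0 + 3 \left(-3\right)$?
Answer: $0$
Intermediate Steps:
$o = -9$ ($o = 0 - 9 = -9$)
$Q{\left(L \right)} = L^{\frac{3}{2}}$
$Q{\left(0 \right)} C{\left(-5,o \right)} \left(-19\right) = 0^{\frac{3}{2}} \left(-9 - 5\right) \left(-19\right) = 0 \left(-14\right) \left(-19\right) = 0 \left(-19\right) = 0$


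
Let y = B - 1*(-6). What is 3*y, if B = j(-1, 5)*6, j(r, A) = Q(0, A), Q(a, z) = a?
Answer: 18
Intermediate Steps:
j(r, A) = 0
B = 0 (B = 0*6 = 0)
y = 6 (y = 0 - 1*(-6) = 0 + 6 = 6)
3*y = 3*6 = 18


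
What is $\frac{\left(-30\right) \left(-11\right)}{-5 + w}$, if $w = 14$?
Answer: $\frac{110}{3} \approx 36.667$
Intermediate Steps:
$\frac{\left(-30\right) \left(-11\right)}{-5 + w} = \frac{\left(-30\right) \left(-11\right)}{-5 + 14} = \frac{330}{9} = 330 \cdot \frac{1}{9} = \frac{110}{3}$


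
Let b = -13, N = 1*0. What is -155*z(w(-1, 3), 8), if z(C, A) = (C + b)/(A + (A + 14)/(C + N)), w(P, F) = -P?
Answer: 62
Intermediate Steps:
N = 0
z(C, A) = (-13 + C)/(A + (14 + A)/C) (z(C, A) = (C - 13)/(A + (A + 14)/(C + 0)) = (-13 + C)/(A + (14 + A)/C))
-155*z(w(-1, 3), 8) = -155*(-1*(-1))*(-13 - 1*(-1))/(14 + 8 + 8*(-1*(-1))) = -155*(-13 + 1)/(14 + 8 + 8*1) = -155*(-12)/(14 + 8 + 8) = -155*(-12)/30 = -155*(-⅖) = 62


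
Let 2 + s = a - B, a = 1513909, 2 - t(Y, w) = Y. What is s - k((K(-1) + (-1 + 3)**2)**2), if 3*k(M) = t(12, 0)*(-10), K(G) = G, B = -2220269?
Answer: 11202428/3 ≈ 3.7341e+6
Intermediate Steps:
t(Y, w) = 2 - Y
s = 3734176 (s = -2 + (1513909 - 1*(-2220269)) = -2 + (1513909 + 2220269) = -2 + 3734178 = 3734176)
k(M) = 100/3 (k(M) = ((2 - 1*12)*(-10))/3 = ((2 - 12)*(-10))/3 = (-10*(-10))/3 = (1/3)*100 = 100/3)
s - k((K(-1) + (-1 + 3)**2)**2) = 3734176 - 1*100/3 = 3734176 - 100/3 = 11202428/3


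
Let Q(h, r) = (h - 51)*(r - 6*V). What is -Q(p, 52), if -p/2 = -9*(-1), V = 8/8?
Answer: 3174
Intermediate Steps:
V = 1 (V = 8*(⅛) = 1)
p = -18 (p = -(-18)*(-1) = -2*9 = -18)
Q(h, r) = (-51 + h)*(-6 + r) (Q(h, r) = (h - 51)*(r - 6*1) = (-51 + h)*(r - 6) = (-51 + h)*(-6 + r))
-Q(p, 52) = -(306 - 51*52 - 6*(-18) - 18*52) = -(306 - 2652 + 108 - 936) = -1*(-3174) = 3174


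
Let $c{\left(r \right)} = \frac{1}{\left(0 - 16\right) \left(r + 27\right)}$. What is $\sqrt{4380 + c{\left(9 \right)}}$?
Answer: $\frac{\sqrt{2522879}}{24} \approx 66.182$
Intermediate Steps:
$c{\left(r \right)} = \frac{1}{-432 - 16 r}$ ($c{\left(r \right)} = \frac{1}{\left(-16\right) \left(27 + r\right)} = \frac{1}{-432 - 16 r}$)
$\sqrt{4380 + c{\left(9 \right)}} = \sqrt{4380 - \frac{1}{432 + 16 \cdot 9}} = \sqrt{4380 - \frac{1}{432 + 144}} = \sqrt{4380 - \frac{1}{576}} = \sqrt{\frac{2522879}{576}} = \frac{\sqrt{2522879}}{24}$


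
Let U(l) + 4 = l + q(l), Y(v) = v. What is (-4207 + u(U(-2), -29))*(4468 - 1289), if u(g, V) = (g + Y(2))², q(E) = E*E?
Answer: -13374053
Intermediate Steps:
q(E) = E²
U(l) = -4 + l + l² (U(l) = -4 + (l + l²) = -4 + l + l²)
u(g, V) = (2 + g)² (u(g, V) = (g + 2)² = (2 + g)²)
(-4207 + u(U(-2), -29))*(4468 - 1289) = (-4207 + (2 + (-4 - 2 + (-2)²))²)*(4468 - 1289) = (-4207 + (2 + (-4 - 2 + 4))²)*3179 = (-4207 + (2 - 2)²)*3179 = (-4207 + 0²)*3179 = (-4207 + 0)*3179 = -4207*3179 = -13374053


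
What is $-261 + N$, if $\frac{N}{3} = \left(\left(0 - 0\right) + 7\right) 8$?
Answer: $-93$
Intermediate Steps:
$N = 168$ ($N = 3 \left(\left(0 - 0\right) + 7\right) 8 = 3 \left(\left(0 + 0\right) + 7\right) 8 = 3 \left(0 + 7\right) 8 = 3 \cdot 7 \cdot 8 = 3 \cdot 56 = 168$)
$-261 + N = -261 + 168 = -93$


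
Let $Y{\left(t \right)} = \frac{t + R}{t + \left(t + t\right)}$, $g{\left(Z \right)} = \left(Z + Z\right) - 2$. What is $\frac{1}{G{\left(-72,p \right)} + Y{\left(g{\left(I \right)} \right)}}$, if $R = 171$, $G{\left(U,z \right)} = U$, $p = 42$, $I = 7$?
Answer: $- \frac{12}{803} \approx -0.014944$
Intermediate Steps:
$g{\left(Z \right)} = -2 + 2 Z$ ($g{\left(Z \right)} = 2 Z - 2 = -2 + 2 Z$)
$Y{\left(t \right)} = \frac{171 + t}{3 t}$ ($Y{\left(t \right)} = \frac{t + 171}{t + \left(t + t\right)} = \frac{171 + t}{t + 2 t} = \frac{171 + t}{3 t}$)
$\frac{1}{G{\left(-72,p \right)} + Y{\left(g{\left(I \right)} \right)}} = \frac{1}{-72 + \frac{171 + \left(-2 + 2 \cdot 7\right)}{3 \left(-2 + 2 \cdot 7\right)}} = \frac{1}{-72 + \frac{171 + \left(-2 + 14\right)}{3 \left(-2 + 14\right)}} = \frac{1}{-72 + \frac{171 + 12}{3 \cdot 12}} = \frac{1}{-72 + \frac{1}{3} \cdot \frac{1}{12} \cdot 183} = \frac{1}{-72 + \frac{61}{12}} = \frac{1}{- \frac{803}{12}} = - \frac{12}{803}$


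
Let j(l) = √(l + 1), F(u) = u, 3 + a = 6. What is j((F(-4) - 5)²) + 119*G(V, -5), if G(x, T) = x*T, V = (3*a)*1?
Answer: -5355 + √82 ≈ -5345.9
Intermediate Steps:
a = 3 (a = -3 + 6 = 3)
j(l) = √(1 + l)
V = 9 (V = (3*3)*1 = 9*1 = 9)
G(x, T) = T*x
j((F(-4) - 5)²) + 119*G(V, -5) = √(1 + (-4 - 5)²) + 119*(-5*9) = √(1 + (-9)²) + 119*(-45) = √(1 + 81) - 5355 = √82 - 5355 = -5355 + √82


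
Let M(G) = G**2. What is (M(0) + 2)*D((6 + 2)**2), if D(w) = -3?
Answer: -6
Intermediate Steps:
(M(0) + 2)*D((6 + 2)**2) = (0**2 + 2)*(-3) = (0 + 2)*(-3) = 2*(-3) = -6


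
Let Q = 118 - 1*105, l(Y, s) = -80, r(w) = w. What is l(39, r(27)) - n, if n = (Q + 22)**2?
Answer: -1305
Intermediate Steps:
Q = 13 (Q = 118 - 105 = 13)
n = 1225 (n = (13 + 22)**2 = 35**2 = 1225)
l(39, r(27)) - n = -80 - 1*1225 = -80 - 1225 = -1305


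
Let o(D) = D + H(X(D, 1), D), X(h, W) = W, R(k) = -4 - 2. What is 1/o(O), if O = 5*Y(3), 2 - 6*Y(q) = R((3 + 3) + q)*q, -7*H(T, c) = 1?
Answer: 21/347 ≈ 0.060519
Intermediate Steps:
R(k) = -6
H(T, c) = -⅐ (H(T, c) = -⅐*1 = -⅐)
Y(q) = ⅓ + q (Y(q) = ⅓ - (-1)*q = ⅓ + q)
O = 50/3 (O = 5*(⅓ + 3) = 5*(10/3) = 50/3 ≈ 16.667)
o(D) = -⅐ + D (o(D) = D - ⅐ = -⅐ + D)
1/o(O) = 1/(-⅐ + 50/3) = 1/(347/21) = 21/347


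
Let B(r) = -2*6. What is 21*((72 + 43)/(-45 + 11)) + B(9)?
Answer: -2823/34 ≈ -83.029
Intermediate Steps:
B(r) = -12
21*((72 + 43)/(-45 + 11)) + B(9) = 21*((72 + 43)/(-45 + 11)) - 12 = 21*(115/(-34)) - 12 = 21*(115*(-1/34)) - 12 = 21*(-115/34) - 12 = -2415/34 - 12 = -2823/34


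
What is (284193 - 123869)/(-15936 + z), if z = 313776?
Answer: 40081/74460 ≈ 0.53829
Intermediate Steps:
(284193 - 123869)/(-15936 + z) = (284193 - 123869)/(-15936 + 313776) = 160324/297840 = 160324*(1/297840) = 40081/74460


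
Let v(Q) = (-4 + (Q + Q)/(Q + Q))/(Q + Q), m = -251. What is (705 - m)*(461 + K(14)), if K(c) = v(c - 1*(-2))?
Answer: 3525011/8 ≈ 4.4063e+5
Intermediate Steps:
v(Q) = -3/(2*Q) (v(Q) = (-4 + (2*Q)/((2*Q)))/((2*Q)) = (-4 + (2*Q)*(1/(2*Q)))*(1/(2*Q)) = (-4 + 1)*(1/(2*Q)) = -3/(2*Q))
K(c) = -3/(2*(2 + c)) (K(c) = -3/(2*(c - 1*(-2))) = -3/(2*(c + 2)) = -3/(2*(2 + c)))
(705 - m)*(461 + K(14)) = (705 - 1*(-251))*(461 - 3/(4 + 2*14)) = (705 + 251)*(461 - 3/(4 + 28)) = 956*(461 - 3/32) = 956*(14749/32) = 3525011/8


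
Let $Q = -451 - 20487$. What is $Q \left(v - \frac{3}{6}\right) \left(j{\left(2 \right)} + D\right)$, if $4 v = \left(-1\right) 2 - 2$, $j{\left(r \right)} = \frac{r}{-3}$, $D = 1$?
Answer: $10469$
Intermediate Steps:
$j{\left(r \right)} = - \frac{r}{3}$ ($j{\left(r \right)} = r \left(- \frac{1}{3}\right) = - \frac{r}{3}$)
$Q = -20938$ ($Q = -451 - 20487 = -20938$)
$v = -1$ ($v = \frac{\left(-1\right) 2 - 2}{4} = \frac{-2 - 2}{4} = \frac{1}{4} \left(-4\right) = -1$)
$Q \left(v - \frac{3}{6}\right) \left(j{\left(2 \right)} + D\right) = - 20938 \left(-1 - \frac{3}{6}\right) \left(\left(- \frac{1}{3}\right) 2 + 1\right) = - 20938 \left(-1 - 3 \cdot \frac{1}{6}\right) \left(- \frac{2}{3} + 1\right) = - 20938 \left(-1 - \frac{1}{2}\right) \frac{1}{3} = - 20938 \left(\left(- \frac{3}{2}\right) \frac{1}{3}\right) = \left(-20938\right) \left(- \frac{1}{2}\right) = 10469$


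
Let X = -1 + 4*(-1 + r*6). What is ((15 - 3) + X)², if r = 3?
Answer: 6241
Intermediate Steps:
X = 67 (X = -1 + 4*(-1 + 3*6) = -1 + 4*(-1 + 18) = -1 + 4*17 = -1 + 68 = 67)
((15 - 3) + X)² = ((15 - 3) + 67)² = (12 + 67)² = 79² = 6241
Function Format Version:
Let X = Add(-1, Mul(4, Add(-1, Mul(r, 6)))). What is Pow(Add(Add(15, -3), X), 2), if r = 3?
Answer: 6241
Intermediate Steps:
X = 67 (X = Add(-1, Mul(4, Add(-1, Mul(3, 6)))) = Add(-1, Mul(4, Add(-1, 18))) = Add(-1, Mul(4, 17)) = Add(-1, 68) = 67)
Pow(Add(Add(15, -3), X), 2) = Pow(Add(Add(15, -3), 67), 2) = Pow(Add(12, 67), 2) = Pow(79, 2) = 6241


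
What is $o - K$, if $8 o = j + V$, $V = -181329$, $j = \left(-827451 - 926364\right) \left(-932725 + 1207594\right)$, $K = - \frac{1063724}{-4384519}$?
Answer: $- \frac{528410782521235627}{8769038} \approx -6.0259 \cdot 10^{10}$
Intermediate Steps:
$K = \frac{1063724}{4384519}$ ($K = \left(-1063724\right) \left(- \frac{1}{4384519}\right) = \frac{1063724}{4384519} \approx 0.24261$)
$j = -482069375235$ ($j = \left(-1753815\right) 274869 = -482069375235$)
$o = - \frac{120517389141}{2}$ ($o = \frac{-482069375235 - 181329}{8} = \frac{1}{8} \left(-482069556564\right) = - \frac{120517389141}{2} \approx -6.0259 \cdot 10^{10}$)
$o - K = - \frac{120517389141}{2} - \frac{1063724}{4384519} = - \frac{528410782521235627}{8769038}$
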